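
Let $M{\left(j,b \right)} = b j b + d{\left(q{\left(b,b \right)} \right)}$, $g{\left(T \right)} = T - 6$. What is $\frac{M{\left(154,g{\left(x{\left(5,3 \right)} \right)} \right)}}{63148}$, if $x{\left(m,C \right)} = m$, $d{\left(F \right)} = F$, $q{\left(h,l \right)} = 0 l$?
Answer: $\frac{77}{31574} \approx 0.0024387$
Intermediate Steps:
$q{\left(h,l \right)} = 0$
$g{\left(T \right)} = -6 + T$
$M{\left(j,b \right)} = j b^{2}$ ($M{\left(j,b \right)} = b j b + 0 = j b^{2} + 0 = j b^{2}$)
$\frac{M{\left(154,g{\left(x{\left(5,3 \right)} \right)} \right)}}{63148} = \frac{154 \left(-6 + 5\right)^{2}}{63148} = 154 \left(-1\right)^{2} \cdot \frac{1}{63148} = 154 \cdot 1 \cdot \frac{1}{63148} = 154 \cdot \frac{1}{63148} = \frac{77}{31574}$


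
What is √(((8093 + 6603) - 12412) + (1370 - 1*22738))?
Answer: 2*I*√4771 ≈ 138.14*I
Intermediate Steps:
√(((8093 + 6603) - 12412) + (1370 - 1*22738)) = √((14696 - 12412) + (1370 - 22738)) = √(2284 - 21368) = √(-19084) = 2*I*√4771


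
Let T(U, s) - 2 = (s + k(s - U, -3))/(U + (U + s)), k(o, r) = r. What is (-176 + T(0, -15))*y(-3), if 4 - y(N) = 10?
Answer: 5184/5 ≈ 1036.8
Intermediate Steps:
y(N) = -6 (y(N) = 4 - 1*10 = 4 - 10 = -6)
T(U, s) = 2 + (-3 + s)/(s + 2*U) (T(U, s) = 2 + (s - 3)/(U + (U + s)) = 2 + (-3 + s)/(s + 2*U))
(-176 + T(0, -15))*y(-3) = (-176 + (-3 + 3*(-15) + 4*0)/(-15 + 2*0))*(-6) = (-176 + (-3 - 45 + 0)/(-15 + 0))*(-6) = (-176 - 48/(-15))*(-6) = (-176 - 1/15*(-48))*(-6) = (-176 + 16/5)*(-6) = -864/5*(-6) = 5184/5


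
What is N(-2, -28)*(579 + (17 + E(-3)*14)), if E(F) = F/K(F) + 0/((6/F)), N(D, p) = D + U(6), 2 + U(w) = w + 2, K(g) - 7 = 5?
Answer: 2370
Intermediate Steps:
K(g) = 12 (K(g) = 7 + 5 = 12)
U(w) = w (U(w) = -2 + (w + 2) = -2 + (2 + w) = w)
N(D, p) = 6 + D (N(D, p) = D + 6 = 6 + D)
E(F) = F/12 (E(F) = F/12 + 0/((6/F)) = F*(1/12) + 0*(F/6) = F/12 + 0 = F/12)
N(-2, -28)*(579 + (17 + E(-3)*14)) = (6 - 2)*(579 + (17 + ((1/12)*(-3))*14)) = 4*(579 + (17 - 1/4*14)) = 4*(579 + (17 - 7/2)) = 4*(579 + 27/2) = 4*(1185/2) = 2370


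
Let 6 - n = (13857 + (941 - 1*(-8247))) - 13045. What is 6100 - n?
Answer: 16094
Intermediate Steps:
n = -9994 (n = 6 - ((13857 + (941 - 1*(-8247))) - 13045) = 6 - ((13857 + (941 + 8247)) - 13045) = 6 - ((13857 + 9188) - 13045) = 6 - (23045 - 13045) = 6 - 1*10000 = 6 - 10000 = -9994)
6100 - n = 6100 - 1*(-9994) = 6100 + 9994 = 16094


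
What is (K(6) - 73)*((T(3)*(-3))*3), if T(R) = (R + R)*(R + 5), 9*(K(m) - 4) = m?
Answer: 29520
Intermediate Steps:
K(m) = 4 + m/9
T(R) = 2*R*(5 + R) (T(R) = (2*R)*(5 + R) = 2*R*(5 + R))
(K(6) - 73)*((T(3)*(-3))*3) = ((4 + (⅑)*6) - 73)*(((2*3*(5 + 3))*(-3))*3) = ((4 + ⅔) - 73)*(((2*3*8)*(-3))*3) = (14/3 - 73)*((48*(-3))*3) = -(-9840)*3 = -205/3*(-432) = 29520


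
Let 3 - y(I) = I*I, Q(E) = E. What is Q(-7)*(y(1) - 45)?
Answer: 301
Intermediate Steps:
y(I) = 3 - I² (y(I) = 3 - I*I = 3 - I²)
Q(-7)*(y(1) - 45) = -7*((3 - 1*1²) - 45) = -7*((3 - 1*1) - 45) = -7*((3 - 1) - 45) = -7*(2 - 45) = -7*(-43) = 301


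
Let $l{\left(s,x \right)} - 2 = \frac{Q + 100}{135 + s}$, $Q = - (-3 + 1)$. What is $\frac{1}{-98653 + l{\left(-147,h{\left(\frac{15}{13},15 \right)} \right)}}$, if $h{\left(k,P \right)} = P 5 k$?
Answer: $- \frac{2}{197319} \approx -1.0136 \cdot 10^{-5}$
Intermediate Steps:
$Q = 2$ ($Q = \left(-1\right) \left(-2\right) = 2$)
$h{\left(k,P \right)} = 5 P k$
$l{\left(s,x \right)} = 2 + \frac{102}{135 + s}$ ($l{\left(s,x \right)} = 2 + \frac{2 + 100}{135 + s} = 2 + \frac{102}{135 + s}$)
$\frac{1}{-98653 + l{\left(-147,h{\left(\frac{15}{13},15 \right)} \right)}} = \frac{1}{-98653 + \frac{2 \left(186 - 147\right)}{135 - 147}} = \frac{1}{-98653 + 2 \frac{1}{-12} \cdot 39} = \frac{1}{-98653 + 2 \left(- \frac{1}{12}\right) 39} = \frac{1}{-98653 - \frac{13}{2}} = \frac{1}{- \frac{197319}{2}} = - \frac{2}{197319}$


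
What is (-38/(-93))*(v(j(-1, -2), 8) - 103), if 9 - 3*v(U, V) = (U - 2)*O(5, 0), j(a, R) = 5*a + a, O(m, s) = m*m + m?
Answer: -760/93 ≈ -8.1720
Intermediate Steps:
O(m, s) = m + m² (O(m, s) = m² + m = m + m²)
j(a, R) = 6*a
v(U, V) = 23 - 10*U (v(U, V) = 3 - (U - 2)*5*(1 + 5)/3 = 3 - (-2 + U)*5*6/3 = 3 - (-2 + U)*30/3 = 3 - (-60 + 30*U)/3 = 3 + (20 - 10*U) = 23 - 10*U)
(-38/(-93))*(v(j(-1, -2), 8) - 103) = (-38/(-93))*((23 - 60*(-1)) - 103) = (-38*(-1/93))*((23 - 10*(-6)) - 103) = 38*((23 + 60) - 103)/93 = 38*(83 - 103)/93 = (38/93)*(-20) = -760/93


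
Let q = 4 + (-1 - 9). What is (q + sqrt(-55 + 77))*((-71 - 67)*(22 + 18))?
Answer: 33120 - 5520*sqrt(22) ≈ 7228.9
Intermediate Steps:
q = -6 (q = 4 - 10 = -6)
(q + sqrt(-55 + 77))*((-71 - 67)*(22 + 18)) = (-6 + sqrt(-55 + 77))*((-71 - 67)*(22 + 18)) = (-6 + sqrt(22))*(-138*40) = (-6 + sqrt(22))*(-5520) = 33120 - 5520*sqrt(22)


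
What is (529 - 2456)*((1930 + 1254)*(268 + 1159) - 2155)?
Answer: -8751302851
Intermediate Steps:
(529 - 2456)*((1930 + 1254)*(268 + 1159) - 2155) = -1927*(3184*1427 - 2155) = -1927*(4543568 - 2155) = -1927*4541413 = -8751302851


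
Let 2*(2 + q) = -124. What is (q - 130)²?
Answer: 37636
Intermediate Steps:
q = -64 (q = -2 + (½)*(-124) = -2 - 62 = -64)
(q - 130)² = (-64 - 130)² = (-194)² = 37636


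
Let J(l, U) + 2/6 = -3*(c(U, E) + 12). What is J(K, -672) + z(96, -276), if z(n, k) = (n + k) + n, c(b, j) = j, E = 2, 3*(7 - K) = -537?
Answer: -379/3 ≈ -126.33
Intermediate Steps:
K = 186 (K = 7 - ⅓*(-537) = 7 + 179 = 186)
J(l, U) = -127/3 (J(l, U) = -⅓ - 3*(2 + 12) = -⅓ - 3*14 = -⅓ - 42 = -127/3)
z(n, k) = k + 2*n (z(n, k) = (k + n) + n = k + 2*n)
J(K, -672) + z(96, -276) = -127/3 + (-276 + 2*96) = -127/3 + (-276 + 192) = -127/3 - 84 = -379/3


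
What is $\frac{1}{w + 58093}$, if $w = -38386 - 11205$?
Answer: $\frac{1}{8502} \approx 0.00011762$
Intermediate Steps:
$w = -49591$ ($w = -38386 - 11205 = -49591$)
$\frac{1}{w + 58093} = \frac{1}{-49591 + 58093} = \frac{1}{8502}$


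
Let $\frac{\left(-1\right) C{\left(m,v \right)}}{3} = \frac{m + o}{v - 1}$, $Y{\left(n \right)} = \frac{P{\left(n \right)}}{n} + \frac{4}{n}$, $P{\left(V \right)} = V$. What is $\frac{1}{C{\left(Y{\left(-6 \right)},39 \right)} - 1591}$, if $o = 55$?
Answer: $- \frac{19}{30312} \approx -0.00062681$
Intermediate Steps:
$Y{\left(n \right)} = 1 + \frac{4}{n}$ ($Y{\left(n \right)} = \frac{n}{n} + \frac{4}{n} = 1 + \frac{4}{n}$)
$C{\left(m,v \right)} = - \frac{3 \left(55 + m\right)}{-1 + v}$ ($C{\left(m,v \right)} = - 3 \frac{m + 55}{v - 1} = - 3 \frac{55 + m}{-1 + v} = - \frac{3 \left(55 + m\right)}{-1 + v}$)
$\frac{1}{C{\left(Y{\left(-6 \right)},39 \right)} - 1591} = \frac{1}{\frac{3 \left(-55 - \frac{4 - 6}{-6}\right)}{-1 + 39} - 1591} = \frac{1}{\frac{3 \left(-55 - \left(- \frac{1}{6}\right) \left(-2\right)\right)}{38} - 1591} = \frac{1}{3 \cdot \frac{1}{38} \left(-55 - \frac{1}{3}\right) - 1591} = \frac{1}{3 \cdot \frac{1}{38} \left(- \frac{166}{3}\right) - 1591} = \frac{1}{- \frac{83}{19} - 1591} = \frac{1}{- \frac{30312}{19}} = - \frac{19}{30312}$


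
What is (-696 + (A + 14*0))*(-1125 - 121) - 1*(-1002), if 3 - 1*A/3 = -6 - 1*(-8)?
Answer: 864480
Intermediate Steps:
A = 3 (A = 9 - 3*(-6 - 1*(-8)) = 9 - 3*(-6 + 8) = 9 - 3*2 = 9 - 6 = 3)
(-696 + (A + 14*0))*(-1125 - 121) - 1*(-1002) = (-696 + (3 + 14*0))*(-1125 - 121) - 1*(-1002) = (-696 + (3 + 0))*(-1246) + 1002 = (-696 + 3)*(-1246) + 1002 = -693*(-1246) + 1002 = 863478 + 1002 = 864480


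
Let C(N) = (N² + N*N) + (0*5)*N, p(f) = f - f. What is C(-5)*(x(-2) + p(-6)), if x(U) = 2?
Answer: 100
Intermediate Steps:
p(f) = 0
C(N) = 2*N² (C(N) = (N² + N²) + 0*N = 2*N² + 0 = 2*N²)
C(-5)*(x(-2) + p(-6)) = (2*(-5)²)*(2 + 0) = (2*25)*2 = 50*2 = 100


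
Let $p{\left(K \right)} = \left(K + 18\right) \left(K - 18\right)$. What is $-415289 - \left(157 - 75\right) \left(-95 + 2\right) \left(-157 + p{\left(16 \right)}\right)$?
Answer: $-2131139$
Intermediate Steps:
$p{\left(K \right)} = \left(-18 + K\right) \left(18 + K\right)$ ($p{\left(K \right)} = \left(18 + K\right) \left(-18 + K\right) = \left(-18 + K\right) \left(18 + K\right)$)
$-415289 - \left(157 - 75\right) \left(-95 + 2\right) \left(-157 + p{\left(16 \right)}\right) = -415289 - \left(157 - 75\right) \left(-95 + 2\right) \left(-157 - \left(324 - 16^{2}\right)\right) = -415289 - 82 \left(-93\right) \left(-157 + \left(-324 + 256\right)\right) = -415289 - - 7626 \left(-157 - 68\right) = -415289 - \left(-7626\right) \left(-225\right) = -415289 - 1715850 = -2131139$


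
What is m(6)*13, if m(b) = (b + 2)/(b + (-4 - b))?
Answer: -26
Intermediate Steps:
m(b) = -½ - b/4 (m(b) = (2 + b)/(-4) = (2 + b)*(-¼) = -½ - b/4)
m(6)*13 = (-½ - ¼*6)*13 = (-½ - 3/2)*13 = -2*13 = -26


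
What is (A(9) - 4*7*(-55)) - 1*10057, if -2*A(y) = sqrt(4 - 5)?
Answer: -8517 - I/2 ≈ -8517.0 - 0.5*I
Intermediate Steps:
A(y) = -I/2 (A(y) = -sqrt(4 - 5)/2 = -I/2)
(A(9) - 4*7*(-55)) - 1*10057 = (-I/2 - 4*7*(-55)) - 1*10057 = (-I/2 - 28*(-55)) - 10057 = (-I/2 + 1540) - 10057 = (1540 - I/2) - 10057 = -8517 - I/2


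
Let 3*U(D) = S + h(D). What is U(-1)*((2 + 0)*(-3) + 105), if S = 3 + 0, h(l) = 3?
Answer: 198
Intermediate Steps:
S = 3
U(D) = 2 (U(D) = (3 + 3)/3 = (1/3)*6 = 2)
U(-1)*((2 + 0)*(-3) + 105) = 2*((2 + 0)*(-3) + 105) = 2*(2*(-3) + 105) = 2*(-6 + 105) = 2*99 = 198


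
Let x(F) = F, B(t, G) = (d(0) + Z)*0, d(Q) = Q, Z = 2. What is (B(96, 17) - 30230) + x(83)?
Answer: -30147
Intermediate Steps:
B(t, G) = 0 (B(t, G) = (0 + 2)*0 = 2*0 = 0)
(B(96, 17) - 30230) + x(83) = (0 - 30230) + 83 = -30230 + 83 = -30147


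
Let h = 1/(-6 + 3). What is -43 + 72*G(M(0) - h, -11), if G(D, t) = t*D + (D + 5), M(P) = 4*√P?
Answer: 77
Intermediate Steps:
h = -⅓ (h = 1/(-3) = -⅓ ≈ -0.33333)
G(D, t) = 5 + D + D*t (G(D, t) = D*t + (5 + D) = 5 + D + D*t)
-43 + 72*G(M(0) - h, -11) = -43 + 72*(5 + (4*√0 - 1*(-⅓)) + (4*√0 - 1*(-⅓))*(-11)) = -43 + 72*(5 + (4*0 + ⅓) + (4*0 + ⅓)*(-11)) = -43 + 72*(5 + (0 + ⅓) + (0 + ⅓)*(-11)) = -43 + 72*(5 + ⅓ + (⅓)*(-11)) = -43 + 72*(5 + ⅓ - 11/3) = -43 + 72*(5/3) = -43 + 120 = 77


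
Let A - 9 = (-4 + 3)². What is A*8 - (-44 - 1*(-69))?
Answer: 55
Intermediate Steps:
A = 10 (A = 9 + (-4 + 3)² = 9 + (-1)² = 9 + 1 = 10)
A*8 - (-44 - 1*(-69)) = 10*8 - (-44 - 1*(-69)) = 80 - (-44 + 69) = 80 - 1*25 = 80 - 25 = 55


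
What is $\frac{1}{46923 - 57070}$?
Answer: $- \frac{1}{10147} \approx -9.8551 \cdot 10^{-5}$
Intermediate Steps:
$\frac{1}{46923 - 57070} = \frac{1}{-10147} = - \frac{1}{10147}$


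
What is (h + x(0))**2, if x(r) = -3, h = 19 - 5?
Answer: 121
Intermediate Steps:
h = 14
(h + x(0))**2 = (14 - 3)**2 = 11**2 = 121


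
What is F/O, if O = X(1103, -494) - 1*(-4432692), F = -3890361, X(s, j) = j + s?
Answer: -1296787/1477767 ≈ -0.87753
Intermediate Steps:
O = 4433301 (O = (-494 + 1103) - 1*(-4432692) = 609 + 4432692 = 4433301)
F/O = -3890361/4433301 = -3890361*1/4433301 = -1296787/1477767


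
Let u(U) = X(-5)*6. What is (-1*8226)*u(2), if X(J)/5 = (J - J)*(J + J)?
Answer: 0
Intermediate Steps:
X(J) = 0 (X(J) = 5*((J - J)*(J + J)) = 5*(0*(2*J)) = 5*0 = 0)
u(U) = 0 (u(U) = 0*6 = 0)
(-1*8226)*u(2) = -1*8226*0 = -8226*0 = 0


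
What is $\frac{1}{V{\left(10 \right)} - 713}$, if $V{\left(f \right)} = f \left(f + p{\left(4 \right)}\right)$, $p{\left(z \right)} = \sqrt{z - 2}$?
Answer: $- \frac{613}{375569} - \frac{10 \sqrt{2}}{375569} \approx -0.0016698$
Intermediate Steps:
$p{\left(z \right)} = \sqrt{-2 + z}$
$V{\left(f \right)} = f \left(f + \sqrt{2}\right)$ ($V{\left(f \right)} = f \left(f + \sqrt{-2 + 4}\right) = f \left(f + \sqrt{2}\right)$)
$\frac{1}{V{\left(10 \right)} - 713} = \frac{1}{10 \left(10 + \sqrt{2}\right) - 713} = \frac{1}{\left(100 + 10 \sqrt{2}\right) - 713} = \frac{1}{-613 + 10 \sqrt{2}}$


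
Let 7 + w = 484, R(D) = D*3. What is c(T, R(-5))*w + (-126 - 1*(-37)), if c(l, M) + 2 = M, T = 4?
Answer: -8198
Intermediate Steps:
R(D) = 3*D
c(l, M) = -2 + M
w = 477 (w = -7 + 484 = 477)
c(T, R(-5))*w + (-126 - 1*(-37)) = (-2 + 3*(-5))*477 + (-126 - 1*(-37)) = (-2 - 15)*477 + (-126 + 37) = -17*477 - 89 = -8109 - 89 = -8198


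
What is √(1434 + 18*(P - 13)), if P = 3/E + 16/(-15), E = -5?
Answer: 3*√130 ≈ 34.205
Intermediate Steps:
P = -5/3 (P = 3/(-5) + 16/(-15) = 3*(-⅕) + 16*(-1/15) = -⅗ - 16/15 = -5/3 ≈ -1.6667)
√(1434 + 18*(P - 13)) = √(1434 + 18*(-5/3 - 13)) = √(1434 + 18*(-44/3)) = √(1434 - 264) = √1170 = 3*√130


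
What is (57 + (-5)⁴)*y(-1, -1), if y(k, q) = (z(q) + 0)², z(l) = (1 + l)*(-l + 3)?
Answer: 0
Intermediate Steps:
z(l) = (1 + l)*(3 - l)
y(k, q) = (3 - q² + 2*q)² (y(k, q) = ((3 - q² + 2*q) + 0)² = (3 - q² + 2*q)²)
(57 + (-5)⁴)*y(-1, -1) = (57 + (-5)⁴)*(3 - 1*(-1)² + 2*(-1))² = (57 + 625)*(3 - 1*1 - 2)² = 682*(3 - 1 - 2)² = 682*0² = 682*0 = 0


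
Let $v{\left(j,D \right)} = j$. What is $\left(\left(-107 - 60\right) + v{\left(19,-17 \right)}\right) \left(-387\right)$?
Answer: $57276$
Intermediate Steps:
$\left(\left(-107 - 60\right) + v{\left(19,-17 \right)}\right) \left(-387\right) = \left(\left(-107 - 60\right) + 19\right) \left(-387\right) = \left(-167 + 19\right) \left(-387\right) = \left(-148\right) \left(-387\right) = 57276$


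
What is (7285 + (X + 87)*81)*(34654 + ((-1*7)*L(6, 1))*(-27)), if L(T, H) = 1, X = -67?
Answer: 310276915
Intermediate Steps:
(7285 + (X + 87)*81)*(34654 + ((-1*7)*L(6, 1))*(-27)) = (7285 + (-67 + 87)*81)*(34654 + (-1*7*1)*(-27)) = (7285 + 20*81)*(34654 - 7*1*(-27)) = (7285 + 1620)*(34654 - 7*(-27)) = 8905*(34654 + 189) = 8905*34843 = 310276915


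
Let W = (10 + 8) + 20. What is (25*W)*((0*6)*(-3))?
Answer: 0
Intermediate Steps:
W = 38 (W = 18 + 20 = 38)
(25*W)*((0*6)*(-3)) = (25*38)*((0*6)*(-3)) = 950*(0*(-3)) = 950*0 = 0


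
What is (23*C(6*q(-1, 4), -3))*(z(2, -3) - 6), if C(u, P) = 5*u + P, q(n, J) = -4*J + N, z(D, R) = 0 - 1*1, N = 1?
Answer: 72933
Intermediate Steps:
z(D, R) = -1 (z(D, R) = 0 - 1 = -1)
q(n, J) = 1 - 4*J (q(n, J) = -4*J + 1 = 1 - 4*J)
C(u, P) = P + 5*u
(23*C(6*q(-1, 4), -3))*(z(2, -3) - 6) = (23*(-3 + 5*(6*(1 - 4*4))))*(-1 - 6) = (23*(-3 + 5*(6*(1 - 16))))*(-7) = (23*(-3 + 5*(6*(-15))))*(-7) = (23*(-3 + 5*(-90)))*(-7) = (23*(-3 - 450))*(-7) = (23*(-453))*(-7) = -10419*(-7) = 72933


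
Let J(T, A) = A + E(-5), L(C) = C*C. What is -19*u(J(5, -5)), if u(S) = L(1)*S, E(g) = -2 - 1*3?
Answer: 190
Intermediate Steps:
E(g) = -5 (E(g) = -2 - 3 = -5)
L(C) = C**2
J(T, A) = -5 + A (J(T, A) = A - 5 = -5 + A)
u(S) = S (u(S) = 1**2*S = 1*S = S)
-19*u(J(5, -5)) = -19*(-5 - 5) = -19*(-10) = 190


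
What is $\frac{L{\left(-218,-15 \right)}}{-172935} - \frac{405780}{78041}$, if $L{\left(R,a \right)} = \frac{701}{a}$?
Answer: $- \frac{1052548757759}{202440305025} \approx -5.1993$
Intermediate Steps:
$\frac{L{\left(-218,-15 \right)}}{-172935} - \frac{405780}{78041} = \frac{701 \frac{1}{-15}}{-172935} - \frac{405780}{78041} = 701 \left(- \frac{1}{15}\right) \left(- \frac{1}{172935}\right) - \frac{405780}{78041} = \left(- \frac{701}{15}\right) \left(- \frac{1}{172935}\right) - \frac{405780}{78041} = \frac{701}{2594025} - \frac{405780}{78041} = - \frac{1052548757759}{202440305025}$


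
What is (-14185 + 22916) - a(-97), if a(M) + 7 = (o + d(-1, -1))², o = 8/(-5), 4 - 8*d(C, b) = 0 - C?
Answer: 13978399/1600 ≈ 8736.5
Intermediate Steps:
d(C, b) = ½ + C/8 (d(C, b) = ½ - (0 - C)/8 = ½ - (-1)*C/8 = ½ + C/8)
o = -8/5 (o = 8*(-⅕) = -8/5 ≈ -1.6000)
a(M) = -8799/1600 (a(M) = -7 + (-8/5 + (½ + (⅛)*(-1)))² = -7 + (-8/5 + (½ - ⅛))² = -7 + (-8/5 + 3/8)² = -7 + (-49/40)² = -7 + 2401/1600 = -8799/1600)
(-14185 + 22916) - a(-97) = (-14185 + 22916) - 1*(-8799/1600) = 8731 + 8799/1600 = 13978399/1600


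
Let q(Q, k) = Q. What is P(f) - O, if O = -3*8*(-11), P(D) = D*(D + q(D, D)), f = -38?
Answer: 2624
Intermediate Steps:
P(D) = 2*D² (P(D) = D*(D + D) = D*(2*D) = 2*D²)
O = 264 (O = -24*(-11) = 264)
P(f) - O = 2*(-38)² - 1*264 = 2*1444 - 264 = 2888 - 264 = 2624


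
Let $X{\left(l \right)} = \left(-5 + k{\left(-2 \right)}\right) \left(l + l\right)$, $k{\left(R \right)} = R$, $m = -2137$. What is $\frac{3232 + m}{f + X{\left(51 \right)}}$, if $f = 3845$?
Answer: $\frac{1095}{3131} \approx 0.34973$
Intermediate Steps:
$X{\left(l \right)} = - 14 l$ ($X{\left(l \right)} = \left(-5 - 2\right) \left(l + l\right) = - 7 \cdot 2 l = - 14 l$)
$\frac{3232 + m}{f + X{\left(51 \right)}} = \frac{3232 - 2137}{3845 - 714} = \frac{1095}{3845 - 714} = \frac{1095}{3131}$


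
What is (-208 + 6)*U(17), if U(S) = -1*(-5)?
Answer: -1010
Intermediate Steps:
U(S) = 5
(-208 + 6)*U(17) = (-208 + 6)*5 = -202*5 = -1010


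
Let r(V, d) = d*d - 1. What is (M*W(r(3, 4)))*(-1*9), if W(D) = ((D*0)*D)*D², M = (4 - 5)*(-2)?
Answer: 0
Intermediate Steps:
r(V, d) = -1 + d² (r(V, d) = d² - 1 = -1 + d²)
M = 2 (M = -1*(-2) = 2)
W(D) = 0 (W(D) = (0*D)*D² = 0*D² = 0)
(M*W(r(3, 4)))*(-1*9) = (2*0)*(-1*9) = 0*(-9) = 0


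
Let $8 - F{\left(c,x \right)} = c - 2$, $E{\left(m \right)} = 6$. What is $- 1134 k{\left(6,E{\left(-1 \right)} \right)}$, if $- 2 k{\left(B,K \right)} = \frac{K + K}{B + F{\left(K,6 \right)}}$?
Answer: $\frac{3402}{5} \approx 680.4$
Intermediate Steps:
$F{\left(c,x \right)} = 10 - c$ ($F{\left(c,x \right)} = 8 - \left(c - 2\right) = 8 - \left(-2 + c\right) = 10 - c$)
$k{\left(B,K \right)} = - \frac{K}{10 + B - K}$ ($k{\left(B,K \right)} = - \frac{\left(K + K\right) \frac{1}{B - \left(-10 + K\right)}}{2} = - \frac{2 K \frac{1}{10 + B - K}}{2} = - \frac{K}{10 + B - K}$)
$- 1134 k{\left(6,E{\left(-1 \right)} \right)} = - 1134 \left(\left(-1\right) 6 \frac{1}{10 + 6 - 6}\right) = - 1134 \left(\left(-1\right) 6 \cdot \frac{1}{10}\right) = \left(-1134\right) \left(- \frac{3}{5}\right) = \frac{3402}{5}$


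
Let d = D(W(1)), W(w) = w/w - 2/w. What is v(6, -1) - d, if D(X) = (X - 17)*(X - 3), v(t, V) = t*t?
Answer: -36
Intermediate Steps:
v(t, V) = t²
W(w) = 1 - 2/w
D(X) = (-17 + X)*(-3 + X)
d = 72 (d = 51 + ((-2 + 1)/1)² - 20*(-2 + 1)/1 = 51 + (1*(-1))² - 20*(-1) = 51 + (-1)² - 20*(-1) = 51 + 1 + 20 = 72)
v(6, -1) - d = 6² - 1*72 = 36 - 72 = -36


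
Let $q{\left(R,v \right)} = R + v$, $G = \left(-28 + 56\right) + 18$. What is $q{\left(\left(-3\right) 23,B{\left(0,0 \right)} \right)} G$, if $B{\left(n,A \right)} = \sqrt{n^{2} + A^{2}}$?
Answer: $-3174$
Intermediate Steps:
$G = 46$ ($G = 28 + 18 = 46$)
$B{\left(n,A \right)} = \sqrt{A^{2} + n^{2}}$
$q{\left(\left(-3\right) 23,B{\left(0,0 \right)} \right)} G = \left(\left(-3\right) 23 + \sqrt{0^{2} + 0^{2}}\right) 46 = \left(-69 + \sqrt{0 + 0}\right) 46 = \left(-69 + \sqrt{0}\right) 46 = \left(-69 + 0\right) 46 = \left(-69\right) 46 = -3174$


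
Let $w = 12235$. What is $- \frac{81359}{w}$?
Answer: $- \frac{81359}{12235} \approx -6.6497$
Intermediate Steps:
$- \frac{81359}{w} = - \frac{81359}{12235}$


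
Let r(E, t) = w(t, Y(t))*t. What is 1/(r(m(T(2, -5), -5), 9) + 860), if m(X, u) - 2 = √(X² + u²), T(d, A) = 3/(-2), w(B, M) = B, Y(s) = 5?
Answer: 1/941 ≈ 0.0010627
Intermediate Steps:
T(d, A) = -3/2 (T(d, A) = 3*(-½) = -3/2)
m(X, u) = 2 + √(X² + u²)
r(E, t) = t² (r(E, t) = t*t = t²)
1/(r(m(T(2, -5), -5), 9) + 860) = 1/(9² + 860) = 1/(81 + 860) = 1/941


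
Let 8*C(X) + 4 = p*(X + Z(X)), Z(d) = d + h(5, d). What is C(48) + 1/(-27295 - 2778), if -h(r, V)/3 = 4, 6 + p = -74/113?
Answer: -478311291/6796498 ≈ -70.376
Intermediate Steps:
p = -752/113 (p = -6 - 74/113 = -752/113 ≈ -6.6549)
h(r, V) = -12 (h(r, V) = -3*4 = -12)
Z(d) = -12 + d (Z(d) = d - 12 = -12 + d)
C(X) = 2143/226 - 188*X/113 (C(X) = -½ + (-752*(X + (-12 + X))/113)/8 = -½ + (-752*(-12 + 2*X)/113)/8 = -½ + (9024/113 - 1504*X/113)/8 = -½ + (1128/113 - 188*X/113) = 2143/226 - 188*X/113)
C(48) + 1/(-27295 - 2778) = (2143/226 - 188/113*48) + 1/(-27295 - 2778) = (2143/226 - 9024/113) + 1/(-30073) = -15905/226 - 1/30073 = -478311291/6796498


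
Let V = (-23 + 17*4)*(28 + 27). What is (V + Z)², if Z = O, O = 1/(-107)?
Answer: 70131750976/11449 ≈ 6.1256e+6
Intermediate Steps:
O = -1/107 ≈ -0.0093458
Z = -1/107 ≈ -0.0093458
V = 2475 (V = (-23 + 68)*55 = 45*55 = 2475)
(V + Z)² = (2475 - 1/107)² = (264824/107)² = 70131750976/11449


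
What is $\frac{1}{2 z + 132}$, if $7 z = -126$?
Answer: $\frac{1}{96} \approx 0.010417$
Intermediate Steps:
$z = -18$ ($z = \frac{1}{7} \left(-126\right) = -18$)
$\frac{1}{2 z + 132} = \frac{1}{2 \left(-18\right) + 132} = \frac{1}{-36 + 132} = \frac{1}{96}$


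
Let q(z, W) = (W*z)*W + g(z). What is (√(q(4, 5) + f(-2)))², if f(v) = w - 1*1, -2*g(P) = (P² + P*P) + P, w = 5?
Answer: 86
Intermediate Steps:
g(P) = -P² - P/2 (g(P) = -((P² + P*P) + P)/2 = -((P² + P²) + P)/2 = -(2*P² + P)/2 = -(P + 2*P²)/2 = -P² - P/2)
q(z, W) = z*W² - z*(½ + z) (q(z, W) = (W*z)*W - z*(½ + z) = z*W² - z*(½ + z))
f(v) = 4 (f(v) = 5 - 1*1 = 5 - 1 = 4)
(√(q(4, 5) + f(-2)))² = (√(4*(-½ + 5² - 1*4) + 4))² = (√(4*(-½ + 25 - 4) + 4))² = (√(4*(41/2) + 4))² = (√(82 + 4))² = (√86)² = 86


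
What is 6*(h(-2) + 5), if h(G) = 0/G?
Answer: 30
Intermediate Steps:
h(G) = 0
6*(h(-2) + 5) = 6*(0 + 5) = 6*5 = 30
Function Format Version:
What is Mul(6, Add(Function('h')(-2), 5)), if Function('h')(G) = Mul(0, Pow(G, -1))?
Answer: 30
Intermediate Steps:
Function('h')(G) = 0
Mul(6, Add(Function('h')(-2), 5)) = Mul(6, Add(0, 5)) = Mul(6, 5) = 30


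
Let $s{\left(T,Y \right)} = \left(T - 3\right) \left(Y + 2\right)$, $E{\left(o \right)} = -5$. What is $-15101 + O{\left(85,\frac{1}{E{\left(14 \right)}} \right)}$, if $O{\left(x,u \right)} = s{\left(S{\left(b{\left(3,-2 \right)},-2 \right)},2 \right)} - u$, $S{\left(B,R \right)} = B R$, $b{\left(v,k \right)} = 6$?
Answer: $- \frac{75804}{5} \approx -15161.0$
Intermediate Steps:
$s{\left(T,Y \right)} = \left(-3 + T\right) \left(2 + Y\right)$
$O{\left(x,u \right)} = -60 - u$ ($O{\left(x,u \right)} = \left(-6 - 6 + 2 \cdot 6 \left(-2\right) + 6 \left(-2\right) 2\right) - u = \left(-6 - 6 + 2 \left(-12\right) - 24\right) - u = \left(-6 - 6 - 24 - 24\right) - u = -60 - u$)
$-15101 + O{\left(85,\frac{1}{E{\left(14 \right)}} \right)} = -15101 - \frac{299}{5} = - \frac{75804}{5}$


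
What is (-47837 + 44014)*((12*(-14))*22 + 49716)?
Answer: -175934460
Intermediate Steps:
(-47837 + 44014)*((12*(-14))*22 + 49716) = -3823*(-168*22 + 49716) = -3823*(-3696 + 49716) = -3823*46020 = -175934460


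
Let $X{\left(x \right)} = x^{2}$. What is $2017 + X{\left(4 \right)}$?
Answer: $2033$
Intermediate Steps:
$2017 + X{\left(4 \right)} = 2017 + 4^{2} = 2017 + 16 = 2033$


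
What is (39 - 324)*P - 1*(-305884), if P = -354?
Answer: 406774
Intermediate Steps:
(39 - 324)*P - 1*(-305884) = (39 - 324)*(-354) - 1*(-305884) = -285*(-354) + 305884 = 100890 + 305884 = 406774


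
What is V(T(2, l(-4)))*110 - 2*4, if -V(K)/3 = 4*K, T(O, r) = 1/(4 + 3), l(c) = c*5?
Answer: -1376/7 ≈ -196.57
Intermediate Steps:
l(c) = 5*c
T(O, r) = ⅐ (T(O, r) = 1/7 = ⅐)
V(K) = -12*K
V(T(2, l(-4)))*110 - 2*4 = -12*⅐*110 - 2*4 = -12/7*110 - 8 = -1320/7 - 8 = -1376/7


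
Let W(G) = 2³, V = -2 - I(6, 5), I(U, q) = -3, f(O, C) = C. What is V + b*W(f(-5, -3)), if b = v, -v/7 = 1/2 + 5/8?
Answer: -62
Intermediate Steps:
v = -63/8 (v = -7*(1/2 + 5/8) = -7*(1*(½) + 5*(⅛)) = -7*(½ + 5/8) = -7*9/8 = -63/8 ≈ -7.8750)
V = 1 (V = -2 - 1*(-3) = -2 + 3 = 1)
b = -63/8 ≈ -7.8750
W(G) = 8
V + b*W(f(-5, -3)) = 1 - 63/8*8 = 1 - 63 = -62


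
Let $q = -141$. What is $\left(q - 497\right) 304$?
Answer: $-193952$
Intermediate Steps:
$\left(q - 497\right) 304 = \left(-141 - 497\right) 304 = \left(-638\right) 304 = -193952$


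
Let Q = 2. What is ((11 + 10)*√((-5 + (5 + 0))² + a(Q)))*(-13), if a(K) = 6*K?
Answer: -546*√3 ≈ -945.70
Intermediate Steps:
((11 + 10)*√((-5 + (5 + 0))² + a(Q)))*(-13) = ((11 + 10)*√((-5 + (5 + 0))² + 6*2))*(-13) = (21*√((-5 + 5)² + 12))*(-13) = (21*√(0² + 12))*(-13) = (21*√(0 + 12))*(-13) = (21*√12)*(-13) = (21*(2*√3))*(-13) = (42*√3)*(-13) = -546*√3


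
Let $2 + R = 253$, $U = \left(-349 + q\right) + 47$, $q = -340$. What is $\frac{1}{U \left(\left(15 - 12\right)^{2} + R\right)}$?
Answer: $- \frac{1}{166920} \approx -5.9909 \cdot 10^{-6}$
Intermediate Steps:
$U = -642$ ($U = \left(-349 - 340\right) + 47 = -689 + 47 = -642$)
$R = 251$ ($R = -2 + 253 = 251$)
$\frac{1}{U \left(\left(15 - 12\right)^{2} + R\right)} = \frac{1}{\left(-642\right) \left(\left(15 - 12\right)^{2} + 251\right)} = \frac{1}{\left(-642\right) \left(3^{2} + 251\right)} = \frac{1}{\left(-642\right) \left(9 + 251\right)} = \frac{1}{\left(-642\right) 260} = \frac{1}{-166920} = - \frac{1}{166920}$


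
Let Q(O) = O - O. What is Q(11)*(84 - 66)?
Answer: 0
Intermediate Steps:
Q(O) = 0
Q(11)*(84 - 66) = 0*(84 - 66) = 0*18 = 0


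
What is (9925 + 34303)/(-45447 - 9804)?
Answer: -44228/55251 ≈ -0.80049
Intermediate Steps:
(9925 + 34303)/(-45447 - 9804) = 44228/(-55251) = 44228*(-1/55251) = -44228/55251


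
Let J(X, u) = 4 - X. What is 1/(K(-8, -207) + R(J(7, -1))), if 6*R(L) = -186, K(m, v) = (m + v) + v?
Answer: -1/453 ≈ -0.0022075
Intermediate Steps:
K(m, v) = m + 2*v
R(L) = -31 (R(L) = (1/6)*(-186) = -31)
1/(K(-8, -207) + R(J(7, -1))) = 1/((-8 + 2*(-207)) - 31) = 1/((-8 - 414) - 31) = 1/(-422 - 31) = 1/(-453) = -1/453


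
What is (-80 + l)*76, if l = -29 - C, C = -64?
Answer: -3420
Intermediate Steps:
l = 35 (l = -29 - 1*(-64) = -29 + 64 = 35)
(-80 + l)*76 = (-80 + 35)*76 = -45*76 = -3420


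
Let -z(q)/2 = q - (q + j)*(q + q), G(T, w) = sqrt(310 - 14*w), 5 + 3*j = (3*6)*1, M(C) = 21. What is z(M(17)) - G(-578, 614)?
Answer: 2086 - I*sqrt(8286) ≈ 2086.0 - 91.027*I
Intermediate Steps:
j = 13/3 (j = -5/3 + ((3*6)*1)/3 = -5/3 + (18*1)/3 = -5/3 + (1/3)*18 = -5/3 + 6 = 13/3 ≈ 4.3333)
z(q) = -2*q + 4*q*(13/3 + q) (z(q) = -2*(q - (q + 13/3)*(q + q)) = -2*(q - (13/3 + q)*2*q) = -2*(q - 2*q*(13/3 + q)) = -2*q + 4*q*(13/3 + q))
z(M(17)) - G(-578, 614) = (2/3)*21*(23 + 6*21) - sqrt(310 - 14*614) = (2/3)*21*(23 + 126) - sqrt(310 - 8596) = (2/3)*21*149 - sqrt(-8286) = 2086 - I*sqrt(8286)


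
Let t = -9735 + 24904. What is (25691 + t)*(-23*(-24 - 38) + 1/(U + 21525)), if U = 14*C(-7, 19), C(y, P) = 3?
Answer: 418876875660/7189 ≈ 5.8266e+7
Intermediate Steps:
t = 15169
U = 42 (U = 14*3 = 42)
(25691 + t)*(-23*(-24 - 38) + 1/(U + 21525)) = (25691 + 15169)*(-23*(-24 - 38) + 1/(42 + 21525)) = 40860*(-23*(-62) + 1/21567) = 40860*(1426 + 1/21567) = 40860*(30754543/21567) = 418876875660/7189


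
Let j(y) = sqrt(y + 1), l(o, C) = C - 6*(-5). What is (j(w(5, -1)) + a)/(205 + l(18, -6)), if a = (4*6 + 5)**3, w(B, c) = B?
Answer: 24389/229 + sqrt(6)/229 ≈ 106.51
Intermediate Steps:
l(o, C) = 30 + C (l(o, C) = C + 30 = 30 + C)
j(y) = sqrt(1 + y)
a = 24389 (a = (24 + 5)**3 = 29**3 = 24389)
(j(w(5, -1)) + a)/(205 + l(18, -6)) = (sqrt(1 + 5) + 24389)/(205 + (30 - 6)) = (sqrt(6) + 24389)/(205 + 24) = (24389 + sqrt(6))/229 = (24389 + sqrt(6))*(1/229) = 24389/229 + sqrt(6)/229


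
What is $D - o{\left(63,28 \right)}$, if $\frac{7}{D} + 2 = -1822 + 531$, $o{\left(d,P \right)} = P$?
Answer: $- \frac{36211}{1293} \approx -28.005$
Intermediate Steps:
$D = - \frac{7}{1293}$ ($D = \frac{7}{-2 + \left(-1822 + 531\right)} = \frac{7}{-2 - 1291} = \frac{7}{-1293} = 7 \left(- \frac{1}{1293}\right) = - \frac{7}{1293} \approx -0.0054138$)
$D - o{\left(63,28 \right)} = - \frac{7}{1293} - 28 = - \frac{36211}{1293}$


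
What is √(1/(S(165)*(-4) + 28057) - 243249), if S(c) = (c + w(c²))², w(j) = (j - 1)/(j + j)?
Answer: 2*I*√221932146384359680579629636603381/60410797717051 ≈ 493.2*I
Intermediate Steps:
w(j) = (-1 + j)/(2*j) (w(j) = (-1 + j)/((2*j)) = (-1 + j)*(1/(2*j)) = (-1 + j)/(2*j))
S(c) = (c + (-1 + c²)/(2*c²))² (S(c) = (c + (-1 + c²)/(2*(c²)))² = (c + (-1 + c²)/(2*c²))²)
√(1/(S(165)*(-4) + 28057) - 243249) = √(1/(((¼)*(-1 + 165² + 2*165³)²/165⁴)*(-4) + 28057) - 243249) = √(1/(((¼)*(1/741200625)*(-1 + 27225 + 2*4492125)²)*(-4) + 28057) - 243249) = √(1/(((¼)*(1/741200625)*(-1 + 27225 + 8984250)²)*(-4) + 28057) - 243249) = √(1/(((¼)*(1/741200625)*9011474²)*(-4) + 28057) - 243249) = √(1/(((¼)*(1/741200625)*81206663652676)*(-4) + 28057) - 243249) = √(1/((20301665913169/741200625)*(-4) + 28057) - 243249) = √(1/(-81206663652676/741200625 + 28057) - 243249) = √(1/(-60410797717051/741200625) - 243249) = √(-741200625/60410797717051 - 243249) = √(-14694866134616139324/60410797717051) = 2*I*√221932146384359680579629636603381/60410797717051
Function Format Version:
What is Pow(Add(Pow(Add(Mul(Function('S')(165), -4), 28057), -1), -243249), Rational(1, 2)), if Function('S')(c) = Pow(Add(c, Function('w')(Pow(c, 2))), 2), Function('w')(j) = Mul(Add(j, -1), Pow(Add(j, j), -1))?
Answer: Mul(Rational(2, 60410797717051), I, Pow(221932146384359680579629636603381, Rational(1, 2))) ≈ Mul(493.20, I)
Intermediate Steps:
Function('w')(j) = Mul(Rational(1, 2), Pow(j, -1), Add(-1, j)) (Function('w')(j) = Mul(Add(-1, j), Pow(Mul(2, j), -1)) = Mul(Add(-1, j), Mul(Rational(1, 2), Pow(j, -1))) = Mul(Rational(1, 2), Pow(j, -1), Add(-1, j)))
Function('S')(c) = Pow(Add(c, Mul(Rational(1, 2), Pow(c, -2), Add(-1, Pow(c, 2)))), 2) (Function('S')(c) = Pow(Add(c, Mul(Rational(1, 2), Pow(Pow(c, 2), -1), Add(-1, Pow(c, 2)))), 2) = Pow(Add(c, Mul(Rational(1, 2), Pow(c, -2), Add(-1, Pow(c, 2)))), 2))
Pow(Add(Pow(Add(Mul(Function('S')(165), -4), 28057), -1), -243249), Rational(1, 2)) = Pow(Add(Pow(Add(Mul(Mul(Rational(1, 4), Pow(165, -4), Pow(Add(-1, Pow(165, 2), Mul(2, Pow(165, 3))), 2)), -4), 28057), -1), -243249), Rational(1, 2)) = Pow(Add(Pow(Add(Mul(Mul(Rational(1, 4), Rational(1, 741200625), Pow(Add(-1, 27225, Mul(2, 4492125)), 2)), -4), 28057), -1), -243249), Rational(1, 2)) = Pow(Add(Pow(Add(Mul(Mul(Rational(1, 4), Rational(1, 741200625), Pow(Add(-1, 27225, 8984250), 2)), -4), 28057), -1), -243249), Rational(1, 2)) = Pow(Add(Pow(Add(Mul(Mul(Rational(1, 4), Rational(1, 741200625), Pow(9011474, 2)), -4), 28057), -1), -243249), Rational(1, 2)) = Pow(Add(Pow(Add(Mul(Mul(Rational(1, 4), Rational(1, 741200625), 81206663652676), -4), 28057), -1), -243249), Rational(1, 2)) = Pow(Add(Pow(Add(Mul(Rational(20301665913169, 741200625), -4), 28057), -1), -243249), Rational(1, 2)) = Pow(Add(Pow(Add(Rational(-81206663652676, 741200625), 28057), -1), -243249), Rational(1, 2)) = Pow(Add(Pow(Rational(-60410797717051, 741200625), -1), -243249), Rational(1, 2)) = Pow(Add(Rational(-741200625, 60410797717051), -243249), Rational(1, 2)) = Pow(Rational(-14694866134616139324, 60410797717051), Rational(1, 2)) = Mul(Rational(2, 60410797717051), I, Pow(221932146384359680579629636603381, Rational(1, 2)))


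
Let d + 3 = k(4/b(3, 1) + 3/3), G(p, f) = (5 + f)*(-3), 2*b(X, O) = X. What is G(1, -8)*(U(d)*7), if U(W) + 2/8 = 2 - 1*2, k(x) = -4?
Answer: -63/4 ≈ -15.750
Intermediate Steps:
b(X, O) = X/2
G(p, f) = -15 - 3*f
d = -7 (d = -3 - 4 = -7)
U(W) = -1/4 (U(W) = -1/4 + (2 - 1*2) = -1/4 + (2 - 2) = -1/4 + 0 = -1/4)
G(1, -8)*(U(d)*7) = (-15 - 3*(-8))*(-1/4*7) = (-15 + 24)*(-7/4) = 9*(-7/4) = -63/4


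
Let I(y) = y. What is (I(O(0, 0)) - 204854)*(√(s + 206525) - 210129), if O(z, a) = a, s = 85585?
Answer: 43045766166 - 204854*√292110 ≈ 4.2935e+10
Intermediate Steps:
(I(O(0, 0)) - 204854)*(√(s + 206525) - 210129) = (0 - 204854)*(√(85585 + 206525) - 210129) = -204854*(√292110 - 210129) = -204854*(-210129 + √292110) = 43045766166 - 204854*√292110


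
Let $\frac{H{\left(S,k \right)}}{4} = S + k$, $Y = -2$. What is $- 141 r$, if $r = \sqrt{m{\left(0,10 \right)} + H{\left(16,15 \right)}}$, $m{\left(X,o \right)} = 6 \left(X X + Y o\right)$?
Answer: $-282$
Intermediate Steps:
$m{\left(X,o \right)} = - 12 o + 6 X^{2}$ ($m{\left(X,o \right)} = 6 \left(X X - 2 o\right) = 6 \left(X^{2} - 2 o\right) = - 12 o + 6 X^{2}$)
$H{\left(S,k \right)} = 4 S + 4 k$ ($H{\left(S,k \right)} = 4 \left(S + k\right) = 4 S + 4 k$)
$r = 2$ ($r = \sqrt{\left(\left(-12\right) 10 + 6 \cdot 0^{2}\right) + \left(4 \cdot 16 + 4 \cdot 15\right)} = \sqrt{\left(-120 + 6 \cdot 0\right) + \left(64 + 60\right)} = \sqrt{\left(-120 + 0\right) + 124} = \sqrt{-120 + 124} = \sqrt{4} = 2$)
$- 141 r = \left(-141\right) 2 = -282$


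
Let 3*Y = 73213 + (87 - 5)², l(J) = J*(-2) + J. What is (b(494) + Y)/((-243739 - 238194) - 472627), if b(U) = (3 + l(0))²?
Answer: -19991/715920 ≈ -0.027924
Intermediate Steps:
l(J) = -J (l(J) = -2*J + J = -J)
b(U) = 9 (b(U) = (3 - 1*0)² = (3 + 0)² = 3² = 9)
Y = 79937/3 (Y = (73213 + (87 - 5)²)/3 = (73213 + 82²)/3 = (73213 + 6724)/3 = (⅓)*79937 = 79937/3 ≈ 26646.)
(b(494) + Y)/((-243739 - 238194) - 472627) = (9 + 79937/3)/((-243739 - 238194) - 472627) = 79964/(3*(-481933 - 472627)) = (79964/3)/(-954560) = (79964/3)*(-1/954560) = -19991/715920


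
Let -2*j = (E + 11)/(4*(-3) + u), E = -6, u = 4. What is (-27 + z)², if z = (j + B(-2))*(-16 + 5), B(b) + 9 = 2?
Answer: 555025/256 ≈ 2168.1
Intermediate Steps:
j = 5/16 (j = -(-6 + 11)/(2*(4*(-3) + 4)) = -5/(2*(-12 + 4)) = -5/(2*(-8)) = -5*(-1)/(2*8) = -½*(-5/8) = 5/16 ≈ 0.31250)
B(b) = -7 (B(b) = -9 + 2 = -7)
z = 1177/16 (z = (5/16 - 7)*(-16 + 5) = -107/16*(-11) = 1177/16 ≈ 73.563)
(-27 + z)² = (-27 + 1177/16)² = (745/16)² = 555025/256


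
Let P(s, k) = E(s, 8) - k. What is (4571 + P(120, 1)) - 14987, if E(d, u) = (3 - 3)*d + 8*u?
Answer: -10353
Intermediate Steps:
E(d, u) = 8*u (E(d, u) = 0*d + 8*u = 0 + 8*u = 8*u)
P(s, k) = 64 - k (P(s, k) = 8*8 - k = 64 - k)
(4571 + P(120, 1)) - 14987 = (4571 + (64 - 1*1)) - 14987 = (4571 + (64 - 1)) - 14987 = (4571 + 63) - 14987 = 4634 - 14987 = -10353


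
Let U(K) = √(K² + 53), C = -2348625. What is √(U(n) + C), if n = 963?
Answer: √(-2348625 + √927422) ≈ 1532.2*I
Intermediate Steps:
U(K) = √(53 + K²)
√(U(n) + C) = √(√(53 + 963²) - 2348625) = √(√(53 + 927369) - 2348625) = √(√927422 - 2348625) = √(-2348625 + √927422)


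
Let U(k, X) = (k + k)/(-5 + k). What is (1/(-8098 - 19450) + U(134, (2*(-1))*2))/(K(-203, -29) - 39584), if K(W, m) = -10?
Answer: -7382735/140704881048 ≈ -5.2470e-5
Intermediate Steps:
U(k, X) = 2*k/(-5 + k) (U(k, X) = (2*k)/(-5 + k) = 2*k/(-5 + k))
(1/(-8098 - 19450) + U(134, (2*(-1))*2))/(K(-203, -29) - 39584) = (1/(-8098 - 19450) + 2*134/(-5 + 134))/(-10 - 39584) = (1/(-27548) + 2*134/129)/(-39594) = (-1/27548 + 2*134*(1/129))*(-1/39594) = (-1/27548 + 268/129)*(-1/39594) = (7382735/3553692)*(-1/39594) = -7382735/140704881048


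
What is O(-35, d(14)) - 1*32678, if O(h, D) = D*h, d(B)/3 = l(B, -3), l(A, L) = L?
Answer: -32363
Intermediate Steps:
d(B) = -9 (d(B) = 3*(-3) = -9)
O(-35, d(14)) - 1*32678 = -9*(-35) - 1*32678 = 315 - 32678 = -32363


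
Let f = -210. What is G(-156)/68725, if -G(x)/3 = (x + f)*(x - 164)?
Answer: -70272/13745 ≈ -5.1125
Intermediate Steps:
G(x) = -3*(-210 + x)*(-164 + x) (G(x) = -3*(x - 210)*(x - 164) = -3*(-210 + x)*(-164 + x))
G(-156)/68725 = (-103320 - 3*(-156)² + 1122*(-156))/68725 = (-103320 - 3*24336 - 175032)*(1/68725) = (-103320 - 73008 - 175032)*(1/68725) = -351360*1/68725 = -70272/13745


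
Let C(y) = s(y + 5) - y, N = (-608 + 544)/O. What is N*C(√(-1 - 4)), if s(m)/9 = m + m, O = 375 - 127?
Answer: -720/31 - 136*I*√5/31 ≈ -23.226 - 9.8098*I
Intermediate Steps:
O = 248
s(m) = 18*m (s(m) = 9*(m + m) = 9*(2*m) = 18*m)
N = -8/31 (N = (-608 + 544)/248 = -64*1/248 = -8/31 ≈ -0.25806)
C(y) = 90 + 17*y (C(y) = 18*(y + 5) - y = 18*(5 + y) - y = (90 + 18*y) - y = 90 + 17*y)
N*C(√(-1 - 4)) = -8*(90 + 17*√(-1 - 4))/31 = -8*(90 + 17*√(-5))/31 = -8*(90 + 17*(I*√5))/31 = -8*(90 + 17*I*√5)/31 = -720/31 - 136*I*√5/31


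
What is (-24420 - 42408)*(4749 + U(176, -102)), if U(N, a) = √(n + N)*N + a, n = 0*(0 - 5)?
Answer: -310549716 - 47046912*√11 ≈ -4.6659e+8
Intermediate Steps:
n = 0 (n = 0*(-5) = 0)
U(N, a) = a + N^(3/2) (U(N, a) = √(0 + N)*N + a = √N*N + a = N^(3/2) + a = a + N^(3/2))
(-24420 - 42408)*(4749 + U(176, -102)) = (-24420 - 42408)*(4749 + (-102 + 176^(3/2))) = -66828*(4749 + (-102 + 704*√11)) = -66828*(4647 + 704*√11) = -310549716 - 47046912*√11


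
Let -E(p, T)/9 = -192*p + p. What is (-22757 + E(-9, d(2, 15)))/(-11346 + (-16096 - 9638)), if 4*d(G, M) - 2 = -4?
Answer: 9557/9270 ≈ 1.0310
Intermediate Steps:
d(G, M) = -1/2 (d(G, M) = 1/2 + (1/4)*(-4) = 1/2 - 1 = -1/2)
E(p, T) = 1719*p (E(p, T) = -9*(-192*p + p) = -(-1719)*p = 1719*p)
(-22757 + E(-9, d(2, 15)))/(-11346 + (-16096 - 9638)) = (-22757 + 1719*(-9))/(-11346 + (-16096 - 9638)) = (-22757 - 15471)/(-11346 - 25734) = -38228/(-37080) = -38228*(-1/37080) = 9557/9270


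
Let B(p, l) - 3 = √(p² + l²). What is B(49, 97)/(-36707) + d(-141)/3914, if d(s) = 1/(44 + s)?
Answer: -1175681/13936106206 - √11810/36707 ≈ -0.0030449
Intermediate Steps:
B(p, l) = 3 + √(l² + p²) (B(p, l) = 3 + √(p² + l²) = 3 + √(l² + p²))
B(49, 97)/(-36707) + d(-141)/3914 = (3 + √(97² + 49²))/(-36707) + 1/((44 - 141)*3914) = (3 + √(9409 + 2401))*(-1/36707) + (1/3914)/(-97) = (3 + √11810)*(-1/36707) - 1/97*1/3914 = (-3/36707 - √11810/36707) - 1/379658 = -1175681/13936106206 - √11810/36707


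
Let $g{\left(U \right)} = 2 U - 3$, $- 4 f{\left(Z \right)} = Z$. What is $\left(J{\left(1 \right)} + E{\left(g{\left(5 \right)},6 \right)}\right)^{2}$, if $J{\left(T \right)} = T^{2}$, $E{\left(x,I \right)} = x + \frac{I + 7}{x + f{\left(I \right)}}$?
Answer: $\frac{12996}{121} \approx 107.4$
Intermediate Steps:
$f{\left(Z \right)} = - \frac{Z}{4}$
$g{\left(U \right)} = -3 + 2 U$
$E{\left(x,I \right)} = x + \frac{7 + I}{x - \frac{I}{4}}$ ($E{\left(x,I \right)} = x + \frac{I + 7}{x - \frac{I}{4}} = x + \frac{7 + I}{x - \frac{I}{4}}$)
$\left(J{\left(1 \right)} + E{\left(g{\left(5 \right)},6 \right)}\right)^{2} = \left(1^{2} + \frac{-28 - 24 - 4 \left(-3 + 2 \cdot 5\right)^{2} + 6 \left(-3 + 2 \cdot 5\right)}{6 - 4 \left(-3 + 2 \cdot 5\right)}\right)^{2} = \left(1 + \frac{-28 - 24 - 4 \left(-3 + 10\right)^{2} + 6 \left(-3 + 10\right)}{6 - 4 \left(-3 + 10\right)}\right)^{2} = \left(1 + \frac{-28 - 24 - 4 \cdot 7^{2} + 6 \cdot 7}{6 - 28}\right)^{2} = \left(1 + \frac{-28 - 24 - 196 + 42}{6 - 28}\right)^{2} = \left(1 + \frac{-28 - 24 - 196 + 42}{-22}\right)^{2} = \left(1 - - \frac{103}{11}\right)^{2} = \left(1 + \frac{103}{11}\right)^{2} = \left(\frac{114}{11}\right)^{2} = \frac{12996}{121}$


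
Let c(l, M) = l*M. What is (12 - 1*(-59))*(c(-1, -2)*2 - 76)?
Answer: -5112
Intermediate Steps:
c(l, M) = M*l
(12 - 1*(-59))*(c(-1, -2)*2 - 76) = (12 - 1*(-59))*(-2*(-1)*2 - 76) = (12 + 59)*(2*2 - 76) = 71*(4 - 76) = 71*(-72) = -5112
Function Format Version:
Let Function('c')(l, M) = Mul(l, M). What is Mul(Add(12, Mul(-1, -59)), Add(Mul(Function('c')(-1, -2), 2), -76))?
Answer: -5112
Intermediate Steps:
Function('c')(l, M) = Mul(M, l)
Mul(Add(12, Mul(-1, -59)), Add(Mul(Function('c')(-1, -2), 2), -76)) = Mul(Add(12, Mul(-1, -59)), Add(Mul(Mul(-2, -1), 2), -76)) = Mul(Add(12, 59), Add(Mul(2, 2), -76)) = Mul(71, Add(4, -76)) = Mul(71, -72) = -5112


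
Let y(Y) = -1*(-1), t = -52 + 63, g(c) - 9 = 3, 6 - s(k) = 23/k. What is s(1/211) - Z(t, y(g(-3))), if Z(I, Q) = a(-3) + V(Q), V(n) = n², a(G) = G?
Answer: -4845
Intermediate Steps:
s(k) = 6 - 23/k
g(c) = 12 (g(c) = 9 + 3 = 12)
t = 11
y(Y) = 1
Z(I, Q) = -3 + Q²
s(1/211) - Z(t, y(g(-3))) = (6 - 23/(1/211)) - (-3 + 1²) = (6 - 23/1/211) - (-3 + 1) = (6 - 23*211) - 1*(-2) = (6 - 4853) + 2 = -4847 + 2 = -4845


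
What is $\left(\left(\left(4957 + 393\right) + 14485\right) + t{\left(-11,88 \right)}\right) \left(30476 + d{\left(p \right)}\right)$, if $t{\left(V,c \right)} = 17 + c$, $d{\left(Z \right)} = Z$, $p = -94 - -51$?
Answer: $606834020$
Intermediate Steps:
$p = -43$ ($p = -94 + 51 = -43$)
$\left(\left(\left(4957 + 393\right) + 14485\right) + t{\left(-11,88 \right)}\right) \left(30476 + d{\left(p \right)}\right) = \left(\left(\left(4957 + 393\right) + 14485\right) + \left(17 + 88\right)\right) \left(30476 - 43\right) = \left(\left(5350 + 14485\right) + 105\right) 30433 = \left(19835 + 105\right) 30433 = 19940 \cdot 30433 = 606834020$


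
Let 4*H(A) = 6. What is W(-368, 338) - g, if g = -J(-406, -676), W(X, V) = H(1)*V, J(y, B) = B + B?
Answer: -845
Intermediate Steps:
H(A) = 3/2 (H(A) = (1/4)*6 = 3/2)
J(y, B) = 2*B
W(X, V) = 3*V/2
g = 1352 (g = -2*(-676) = -1*(-1352) = 1352)
W(-368, 338) - g = (3/2)*338 - 1*1352 = 507 - 1352 = -845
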